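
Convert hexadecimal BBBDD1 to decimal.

Expand by place value (powers of 16):
Digit values: B = 11, D = 13
BBBDD1 = 11 × 16^5 + 11 × 16^4 + 11 × 16^3 + 13 × 16^2 + 13 × 16^1 + 1 × 16^0
= 11 × 1048576 + 11 × 65536 + 11 × 4096 + 13 × 256 + 13 × 16 + 1 × 1
= 11534336 + 720896 + 45056 + 3328 + 208 + 1
= 12303825



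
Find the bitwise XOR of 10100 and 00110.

XOR: 1 when bits differ
  10100
^ 00110
-------
  10010
Decimal: 20 ^ 6 = 18



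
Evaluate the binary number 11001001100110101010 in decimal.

Sum of powers of 2 for each 1-bit:
2^1 + 2^3 + 2^5 + 2^7 + 2^8 + 2^11 + 2^12 + 2^15 + 2^18 + 2^19
= 2 + 8 + 32 + 128 + 256 + 2048 + 4096 + 32768 + 262144 + 524288
= 825770



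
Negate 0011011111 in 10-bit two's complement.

Original: 0011011111
Step 1 - Invert all bits: 1100100000
Step 2 - Add 1: 1100100001
Verification: 0011011111 + 1100100001 = 10000000000; discarding the end carry (carry out of the top bit) leaves the 10-bit value 0000000000, as required for x + (-x)



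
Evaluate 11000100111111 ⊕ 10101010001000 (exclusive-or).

XOR: 1 when bits differ
  11000100111111
^ 10101010001000
----------------
  01101110110111
Decimal: 12607 ^ 10888 = 7095



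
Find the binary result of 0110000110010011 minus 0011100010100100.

Method 1 - Direct subtraction (column by column from the right: bit − bit − borrow-in; if negative, add 2 and borrow 1 from the next column):
borrow: 0111000111011000
        0110000110010011
-       0011100010100100
------------------------
        0010100011101111

Method 2 - Add two's complement:
Two's complement of 0011100010100100: invert → 1100011101011011, add 1 → 1100011101011100
  0110000110010011
+ 1100011101011100
------------------
 10010100011101111  (end carry out of the top bit = 1)
Discarding the end carry: 0010100011101111
Decimal check:
  0110000110010011 = 16384 + 8192 + 256 + 128 + 16 + 2 + 1 = 24979
  0011100010100100 = 8192 + 4096 + 2048 + 128 + 32 + 4 = 14500
  24979 - 14500 = 10479, and 0010100011101111 = 8192 + 2048 + 128 + 64 + 32 + 8 + 4 + 2 + 1 = 10479 ✓



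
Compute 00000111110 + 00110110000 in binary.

Add column by column from the right: bit + bit + carry-in; write the sum mod 2, carry 1 when the sum is 2 or 3.
carry:  00001100000
        00000111110
+       00110110000
-------------------
       000111101110
(the carry out of the leftmost column, 0, becomes the leading bit)
Decimal check:
  00000111110 = 32 + 16 + 8 + 4 + 2 = 62
  00110110000 = 256 + 128 + 32 + 16 = 432
  62 + 432 = 494, and 000111101110 = 256 + 128 + 64 + 32 + 8 + 4 + 2 = 494 ✓



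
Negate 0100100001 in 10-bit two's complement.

Original: 0100100001
Step 1 - Invert all bits: 1011011110
Step 2 - Add 1: 1011011111
Verification: 0100100001 + 1011011111 = 10000000000; discarding the end carry (carry out of the top bit) leaves the 10-bit value 0000000000, as required for x + (-x)



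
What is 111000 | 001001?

OR: 1 when either bit is 1
  111000
| 001001
--------
  111001
Decimal: 56 | 9 = 57



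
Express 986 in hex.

Using repeated division by 16 (digits 10–15 are A–F):
986 ÷ 16 = 61 remainder 10 (A)
61 ÷ 16 = 3 remainder 13 (D)
3 ÷ 16 = 0 remainder 3
Reading remainders bottom to top: 3DA



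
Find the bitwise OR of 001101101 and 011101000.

OR: 1 when either bit is 1
  001101101
| 011101000
-----------
  011101101
Decimal: 109 | 232 = 237



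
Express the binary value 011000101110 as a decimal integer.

Sum of powers of 2 for each 1-bit:
2^1 + 2^2 + 2^3 + 2^5 + 2^9 + 2^10
= 2 + 4 + 8 + 32 + 512 + 1024
= 1582



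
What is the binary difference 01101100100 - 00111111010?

Method 1 - Direct subtraction (column by column from the right: bit − bit − borrow-in; if negative, add 2 and borrow 1 from the next column):
borrow: 01111110100
        01101100100
-       00111111010
-------------------
        00101101010

Method 2 - Add two's complement:
Two's complement of 00111111010: invert → 11000000101, add 1 → 11000000110
  01101100100
+ 11000000110
-------------
 100101101010  (end carry out of the top bit = 1)
Discarding the end carry: 00101101010
Decimal check:
  01101100100 = 512 + 256 + 64 + 32 + 4 = 868
  00111111010 = 256 + 128 + 64 + 32 + 16 + 8 + 2 = 506
  868 - 506 = 362, and 00101101010 = 256 + 64 + 32 + 8 + 2 = 362 ✓



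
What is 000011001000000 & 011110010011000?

AND: 1 only when both bits are 1
  000011001000000
& 011110010011000
-----------------
  000010000000000
Decimal: 1600 & 15512 = 1024



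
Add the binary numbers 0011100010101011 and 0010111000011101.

Add column by column from the right: bit + bit + carry-in; write the sum mod 2, carry 1 when the sum is 2 or 3.
carry:  0111000001111110
        0011100010101011
+       0010111000011101
------------------------
       00110011011001000
(the carry out of the leftmost column, 0, becomes the leading bit)
Decimal check:
  0011100010101011 = 8192 + 4096 + 2048 + 128 + 32 + 8 + 2 + 1 = 14507
  0010111000011101 = 8192 + 2048 + 1024 + 512 + 16 + 8 + 4 + 1 = 11805
  14507 + 11805 = 26312, and 00110011011001000 = 16384 + 8192 + 1024 + 512 + 128 + 64 + 8 = 26312 ✓



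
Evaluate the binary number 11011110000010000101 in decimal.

Sum of powers of 2 for each 1-bit:
2^0 + 2^2 + 2^7 + 2^13 + 2^14 + 2^15 + 2^16 + 2^18 + 2^19
= 1 + 4 + 128 + 8192 + 16384 + 32768 + 65536 + 262144 + 524288
= 909445



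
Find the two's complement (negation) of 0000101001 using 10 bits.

Original: 0000101001
Step 1 - Invert all bits: 1111010110
Step 2 - Add 1: 1111010111
Verification: 0000101001 + 1111010111 = 10000000000; discarding the end carry (carry out of the top bit) leaves the 10-bit value 0000000000, as required for x + (-x)



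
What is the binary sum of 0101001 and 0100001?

Add column by column from the right: bit + bit + carry-in; write the sum mod 2, carry 1 when the sum is 2 or 3.
carry:  1000010
        0101001
+       0100001
---------------
       01001010
(the carry out of the leftmost column, 0, becomes the leading bit)
Decimal check:
  0101001 = 32 + 8 + 1 = 41
  0100001 = 32 + 1 = 33
  41 + 33 = 74, and 01001010 = 64 + 8 + 2 = 74 ✓



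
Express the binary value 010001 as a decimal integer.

Sum of powers of 2 for each 1-bit:
2^0 + 2^4
= 1 + 16
= 17



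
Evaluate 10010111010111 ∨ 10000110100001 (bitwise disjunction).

OR: 1 when either bit is 1
  10010111010111
| 10000110100001
----------------
  10010111110111
Decimal: 9687 | 8609 = 9719



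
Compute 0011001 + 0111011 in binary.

Add column by column from the right: bit + bit + carry-in; write the sum mod 2, carry 1 when the sum is 2 or 3.
carry:  1110110
        0011001
+       0111011
---------------
       01010100
(the carry out of the leftmost column, 0, becomes the leading bit)
Decimal check:
  0011001 = 16 + 8 + 1 = 25
  0111011 = 32 + 16 + 8 + 2 + 1 = 59
  25 + 59 = 84, and 01010100 = 64 + 16 + 4 = 84 ✓



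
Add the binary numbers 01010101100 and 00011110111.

Add column by column from the right: bit + bit + carry-in; write the sum mod 2, carry 1 when the sum is 2 or 3.
carry:  00111111000
        01010101100
+       00011110111
-------------------
       001110100011
(the carry out of the leftmost column, 0, becomes the leading bit)
Decimal check:
  01010101100 = 512 + 128 + 32 + 8 + 4 = 684
  00011110111 = 128 + 64 + 32 + 16 + 4 + 2 + 1 = 247
  684 + 247 = 931, and 001110100011 = 512 + 256 + 128 + 32 + 2 + 1 = 931 ✓



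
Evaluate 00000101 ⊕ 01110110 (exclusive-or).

XOR: 1 when bits differ
  00000101
^ 01110110
----------
  01110011
Decimal: 5 ^ 118 = 115



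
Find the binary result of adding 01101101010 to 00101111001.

Add column by column from the right: bit + bit + carry-in; write the sum mod 2, carry 1 when the sum is 2 or 3.
carry:  11011110000
        01101101010
+       00101111001
-------------------
       010011100011
(the carry out of the leftmost column, 0, becomes the leading bit)
Decimal check:
  01101101010 = 512 + 256 + 64 + 32 + 8 + 2 = 874
  00101111001 = 256 + 64 + 32 + 16 + 8 + 1 = 377
  874 + 377 = 1251, and 010011100011 = 1024 + 128 + 64 + 32 + 2 + 1 = 1251 ✓



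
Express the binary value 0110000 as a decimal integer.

Sum of powers of 2 for each 1-bit:
2^4 + 2^5
= 16 + 32
= 48



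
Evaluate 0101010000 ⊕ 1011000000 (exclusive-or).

XOR: 1 when bits differ
  0101010000
^ 1011000000
------------
  1110010000
Decimal: 336 ^ 704 = 912



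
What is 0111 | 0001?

OR: 1 when either bit is 1
  0111
| 0001
------
  0111
Decimal: 7 | 1 = 7



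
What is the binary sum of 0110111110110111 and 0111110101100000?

Add column by column from the right: bit + bit + carry-in; write the sum mod 2, carry 1 when the sum is 2 or 3.
carry:  1111111111000000
        0110111110110111
+       0111110101100000
------------------------
       01110110100010111
(the carry out of the leftmost column, 0, becomes the leading bit)
Decimal check:
  0110111110110111 = 16384 + 8192 + 2048 + 1024 + 512 + 256 + 128 + 32 + 16 + 4 + 2 + 1 = 28599
  0111110101100000 = 16384 + 8192 + 4096 + 2048 + 1024 + 256 + 64 + 32 = 32096
  28599 + 32096 = 60695, and 01110110100010111 = 32768 + 16384 + 8192 + 2048 + 1024 + 256 + 16 + 4 + 2 + 1 = 60695 ✓



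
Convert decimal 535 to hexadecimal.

Using repeated division by 16 (digits 10–15 are A–F):
535 ÷ 16 = 33 remainder 7
33 ÷ 16 = 2 remainder 1
2 ÷ 16 = 0 remainder 2
Reading remainders bottom to top: 217



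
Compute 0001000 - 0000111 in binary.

Method 1 - Direct subtraction (column by column from the right: bit − bit − borrow-in; if negative, add 2 and borrow 1 from the next column):
borrow: 0001110
        0001000
-       0000111
---------------
        0000001

Method 2 - Add two's complement:
Two's complement of 0000111: invert → 1111000, add 1 → 1111001
  0001000
+ 1111001
---------
 10000001  (end carry out of the top bit = 1)
Discarding the end carry: 0000001
Decimal check:
  0001000 = 8
  0000111 = 4 + 2 + 1 = 7
  8 - 7 = 1, and 0000001 = 1 ✓



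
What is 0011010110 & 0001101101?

AND: 1 only when both bits are 1
  0011010110
& 0001101101
------------
  0001000100
Decimal: 214 & 109 = 68



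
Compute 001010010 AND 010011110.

AND: 1 only when both bits are 1
  001010010
& 010011110
-----------
  000010010
Decimal: 82 & 158 = 18



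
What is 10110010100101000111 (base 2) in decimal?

Sum of powers of 2 for each 1-bit:
2^0 + 2^1 + 2^2 + 2^6 + 2^8 + 2^11 + 2^13 + 2^16 + 2^17 + 2^19
= 1 + 2 + 4 + 64 + 256 + 2048 + 8192 + 65536 + 131072 + 524288
= 731463



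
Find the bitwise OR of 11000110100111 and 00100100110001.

OR: 1 when either bit is 1
  11000110100111
| 00100100110001
----------------
  11100110110111
Decimal: 12711 | 2353 = 14775



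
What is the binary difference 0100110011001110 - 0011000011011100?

Method 1 - Direct subtraction (column by column from the right: bit − bit − borrow-in; if negative, add 2 and borrow 1 from the next column):
borrow: 0110011111100000
        0100110011001110
-       0011000011011100
------------------------
        0001101111110010

Method 2 - Add two's complement:
Two's complement of 0011000011011100: invert → 1100111100100011, add 1 → 1100111100100100
  0100110011001110
+ 1100111100100100
------------------
 10001101111110010  (end carry out of the top bit = 1)
Discarding the end carry: 0001101111110010
Decimal check:
  0100110011001110 = 16384 + 2048 + 1024 + 128 + 64 + 8 + 4 + 2 = 19662
  0011000011011100 = 8192 + 4096 + 128 + 64 + 16 + 8 + 4 = 12508
  19662 - 12508 = 7154, and 0001101111110010 = 4096 + 2048 + 512 + 256 + 128 + 64 + 32 + 16 + 2 = 7154 ✓



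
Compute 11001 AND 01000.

AND: 1 only when both bits are 1
  11001
& 01000
-------
  01000
Decimal: 25 & 8 = 8



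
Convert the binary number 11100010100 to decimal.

Sum of powers of 2 for each 1-bit:
2^2 + 2^4 + 2^8 + 2^9 + 2^10
= 4 + 16 + 256 + 512 + 1024
= 1812



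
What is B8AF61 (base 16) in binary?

Convert each hex digit to 4 bits:
  B = 1011
  8 = 1000
  A = 1010
  F = 1111
  6 = 0110
  1 = 0001
Concatenate: 101110001010111101100001



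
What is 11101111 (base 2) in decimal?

Sum of powers of 2 for each 1-bit:
2^0 + 2^1 + 2^2 + 2^3 + 2^5 + 2^6 + 2^7
= 1 + 2 + 4 + 8 + 32 + 64 + 128
= 239



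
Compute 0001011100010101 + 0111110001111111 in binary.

Add column by column from the right: bit + bit + carry-in; write the sum mod 2, carry 1 when the sum is 2 or 3.
carry:  1111100011111110
        0001011100010101
+       0111110001111111
------------------------
       01001001110010100
(the carry out of the leftmost column, 0, becomes the leading bit)
Decimal check:
  0001011100010101 = 4096 + 1024 + 512 + 256 + 16 + 4 + 1 = 5909
  0111110001111111 = 16384 + 8192 + 4096 + 2048 + 1024 + 64 + 32 + 16 + 8 + 4 + 2 + 1 = 31871
  5909 + 31871 = 37780, and 01001001110010100 = 32768 + 4096 + 512 + 256 + 128 + 16 + 4 = 37780 ✓



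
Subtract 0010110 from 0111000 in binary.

Method 1 - Direct subtraction (column by column from the right: bit − bit − borrow-in; if negative, add 2 and borrow 1 from the next column):
borrow: 0001100
        0111000
-       0010110
---------------
        0100010

Method 2 - Add two's complement:
Two's complement of 0010110: invert → 1101001, add 1 → 1101010
  0111000
+ 1101010
---------
 10100010  (end carry out of the top bit = 1)
Discarding the end carry: 0100010
Decimal check:
  0111000 = 32 + 16 + 8 = 56
  0010110 = 16 + 4 + 2 = 22
  56 - 22 = 34, and 0100010 = 32 + 2 = 34 ✓



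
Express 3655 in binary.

Using repeated division by 2:
3655 ÷ 2 = 1827 remainder 1
1827 ÷ 2 = 913 remainder 1
913 ÷ 2 = 456 remainder 1
456 ÷ 2 = 228 remainder 0
228 ÷ 2 = 114 remainder 0
114 ÷ 2 = 57 remainder 0
57 ÷ 2 = 28 remainder 1
28 ÷ 2 = 14 remainder 0
14 ÷ 2 = 7 remainder 0
7 ÷ 2 = 3 remainder 1
3 ÷ 2 = 1 remainder 1
1 ÷ 2 = 0 remainder 1
Reading remainders bottom to top: 111001000111



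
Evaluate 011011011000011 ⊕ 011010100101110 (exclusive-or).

XOR: 1 when bits differ
  011011011000011
^ 011010100101110
-----------------
  000001111101101
Decimal: 14019 ^ 13614 = 1005



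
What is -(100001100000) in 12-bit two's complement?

Original (sign bit 1, negative): 100001100000
Step 1 - Invert all bits: 011110011111
Step 2 - Add 1: 011110100000
Verification: 100001100000 + 011110100000 = 1000000000000; discarding the end carry (carry out of the top bit) leaves the 12-bit value 000000000000, as required for x + (-x)



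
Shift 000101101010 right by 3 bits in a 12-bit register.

Original: 000101101010 (decimal 362)
Shift right by 3 positions
Drop the 3 low bits; fill with zeros on the left
Result: 000000101101 (decimal 45)
Equivalent: 362 >> 3 = 362 ÷ 2^3 = 45



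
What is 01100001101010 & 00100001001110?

AND: 1 only when both bits are 1
  01100001101010
& 00100001001110
----------------
  00100001001010
Decimal: 6250 & 2126 = 2122



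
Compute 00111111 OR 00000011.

OR: 1 when either bit is 1
  00111111
| 00000011
----------
  00111111
Decimal: 63 | 3 = 63



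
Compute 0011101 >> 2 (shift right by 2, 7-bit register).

Original: 0011101 (decimal 29)
Shift right by 2 positions
Drop the 2 low bits; fill with zeros on the left
Result: 0000111 (decimal 7)
Equivalent: 29 >> 2 = 29 ÷ 2^2 = 7



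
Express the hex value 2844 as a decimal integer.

Expand by place value (powers of 16):
2844 = 2 × 16^3 + 8 × 16^2 + 4 × 16^1 + 4 × 16^0
= 2 × 4096 + 8 × 256 + 4 × 16 + 4 × 1
= 8192 + 2048 + 64 + 4
= 10308



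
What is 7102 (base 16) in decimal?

Expand by place value (powers of 16):
7102 = 7 × 16^3 + 1 × 16^2 + 0 × 16^1 + 2 × 16^0
= 7 × 4096 + 1 × 256 + 0 × 16 + 2 × 1
= 28672 + 256 + 0 + 2
= 28930



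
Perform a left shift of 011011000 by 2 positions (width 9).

Original: 011011000 (decimal 216)
Shift left by 2 positions
Append 2 zeros on the right and drop the 2 high bits that overflow the 9-bit width
Result: 101100000 (decimal 352)
Equivalent: 216 << 2 = 216 × 2^2 = 864, truncated to 9 bits = 352



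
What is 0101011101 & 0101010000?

AND: 1 only when both bits are 1
  0101011101
& 0101010000
------------
  0101010000
Decimal: 349 & 336 = 336



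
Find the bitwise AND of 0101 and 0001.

AND: 1 only when both bits are 1
  0101
& 0001
------
  0001
Decimal: 5 & 1 = 1



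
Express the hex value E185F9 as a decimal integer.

Expand by place value (powers of 16):
Digit values: E = 14, F = 15
E185F9 = 14 × 16^5 + 1 × 16^4 + 8 × 16^3 + 5 × 16^2 + 15 × 16^1 + 9 × 16^0
= 14 × 1048576 + 1 × 65536 + 8 × 4096 + 5 × 256 + 15 × 16 + 9 × 1
= 14680064 + 65536 + 32768 + 1280 + 240 + 9
= 14779897



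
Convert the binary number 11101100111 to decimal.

Sum of powers of 2 for each 1-bit:
2^0 + 2^1 + 2^2 + 2^5 + 2^6 + 2^8 + 2^9 + 2^10
= 1 + 2 + 4 + 32 + 64 + 256 + 512 + 1024
= 1895



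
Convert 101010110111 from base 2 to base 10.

Sum of powers of 2 for each 1-bit:
2^0 + 2^1 + 2^2 + 2^4 + 2^5 + 2^7 + 2^9 + 2^11
= 1 + 2 + 4 + 16 + 32 + 128 + 512 + 2048
= 2743



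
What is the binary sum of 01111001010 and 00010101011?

Add column by column from the right: bit + bit + carry-in; write the sum mod 2, carry 1 when the sum is 2 or 3.
carry:  11100010100
        01111001010
+       00010101011
-------------------
       010001110101
(the carry out of the leftmost column, 0, becomes the leading bit)
Decimal check:
  01111001010 = 512 + 256 + 128 + 64 + 8 + 2 = 970
  00010101011 = 128 + 32 + 8 + 2 + 1 = 171
  970 + 171 = 1141, and 010001110101 = 1024 + 64 + 32 + 16 + 4 + 1 = 1141 ✓



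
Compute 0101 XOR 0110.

XOR: 1 when bits differ
  0101
^ 0110
------
  0011
Decimal: 5 ^ 6 = 3



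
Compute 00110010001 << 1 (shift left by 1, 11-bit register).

Original: 00110010001 (decimal 401)
Shift left by 1 position
Append 1 zero on the right
Result: 01100100010 (decimal 802)
Equivalent: 401 << 1 = 401 × 2^1 = 802



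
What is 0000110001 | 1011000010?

OR: 1 when either bit is 1
  0000110001
| 1011000010
------------
  1011110011
Decimal: 49 | 706 = 755



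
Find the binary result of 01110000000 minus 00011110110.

Method 1 - Direct subtraction (column by column from the right: bit − bit − borrow-in; if negative, add 2 and borrow 1 from the next column):
borrow: 00111111100
        01110000000
-       00011110110
-------------------
        01010001010

Method 2 - Add two's complement:
Two's complement of 00011110110: invert → 11100001001, add 1 → 11100001010
  01110000000
+ 11100001010
-------------
 101010001010  (end carry out of the top bit = 1)
Discarding the end carry: 01010001010
Decimal check:
  01110000000 = 512 + 256 + 128 = 896
  00011110110 = 128 + 64 + 32 + 16 + 4 + 2 = 246
  896 - 246 = 650, and 01010001010 = 512 + 128 + 8 + 2 = 650 ✓



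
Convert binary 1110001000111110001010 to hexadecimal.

Group into 4-bit nibbles from right:
  0011 = 3
  1000 = 8
  1000 = 8
  1111 = F
  1000 = 8
  1010 = A
Result: 388F8A



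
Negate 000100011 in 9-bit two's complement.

Original: 000100011
Step 1 - Invert all bits: 111011100
Step 2 - Add 1: 111011101
Verification: 000100011 + 111011101 = 1000000000; discarding the end carry (carry out of the top bit) leaves the 9-bit value 000000000, as required for x + (-x)



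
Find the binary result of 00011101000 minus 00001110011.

Method 1 - Direct subtraction (column by column from the right: bit − bit − borrow-in; if negative, add 2 and borrow 1 from the next column):
borrow: 00011101110
        00011101000
-       00001110011
-------------------
        00001110101

Method 2 - Add two's complement:
Two's complement of 00001110011: invert → 11110001100, add 1 → 11110001101
  00011101000
+ 11110001101
-------------
 100001110101  (end carry out of the top bit = 1)
Discarding the end carry: 00001110101
Decimal check:
  00011101000 = 128 + 64 + 32 + 8 = 232
  00001110011 = 64 + 32 + 16 + 2 + 1 = 115
  232 - 115 = 117, and 00001110101 = 64 + 32 + 16 + 4 + 1 = 117 ✓



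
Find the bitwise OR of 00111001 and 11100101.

OR: 1 when either bit is 1
  00111001
| 11100101
----------
  11111101
Decimal: 57 | 229 = 253



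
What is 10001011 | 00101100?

OR: 1 when either bit is 1
  10001011
| 00101100
----------
  10101111
Decimal: 139 | 44 = 175



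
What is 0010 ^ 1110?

XOR: 1 when bits differ
  0010
^ 1110
------
  1100
Decimal: 2 ^ 14 = 12



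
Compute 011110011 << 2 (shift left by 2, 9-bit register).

Original: 011110011 (decimal 243)
Shift left by 2 positions
Append 2 zeros on the right and drop the 2 high bits that overflow the 9-bit width
Result: 111001100 (decimal 460)
Equivalent: 243 << 2 = 243 × 2^2 = 972, truncated to 9 bits = 460



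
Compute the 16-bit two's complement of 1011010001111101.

Original (sign bit 1, negative): 1011010001111101
Step 1 - Invert all bits: 0100101110000010
Step 2 - Add 1: 0100101110000011
Verification: 1011010001111101 + 0100101110000011 = 10000000000000000; discarding the end carry (carry out of the top bit) leaves the 16-bit value 0000000000000000, as required for x + (-x)



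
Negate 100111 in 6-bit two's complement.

Original (sign bit 1, negative): 100111
Step 1 - Invert all bits: 011000
Step 2 - Add 1: 011001
Verification: 100111 + 011001 = 1000000; discarding the end carry (carry out of the top bit) leaves the 6-bit value 000000, as required for x + (-x)



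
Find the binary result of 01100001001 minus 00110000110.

Method 1 - Direct subtraction (column by column from the right: bit − bit − borrow-in; if negative, add 2 and borrow 1 from the next column):
borrow: 01100001100
        01100001001
-       00110000110
-------------------
        00110000011

Method 2 - Add two's complement:
Two's complement of 00110000110: invert → 11001111001, add 1 → 11001111010
  01100001001
+ 11001111010
-------------
 100110000011  (end carry out of the top bit = 1)
Discarding the end carry: 00110000011
Decimal check:
  01100001001 = 512 + 256 + 8 + 1 = 777
  00110000110 = 256 + 128 + 4 + 2 = 390
  777 - 390 = 387, and 00110000011 = 256 + 128 + 2 + 1 = 387 ✓



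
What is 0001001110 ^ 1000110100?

XOR: 1 when bits differ
  0001001110
^ 1000110100
------------
  1001111010
Decimal: 78 ^ 564 = 634



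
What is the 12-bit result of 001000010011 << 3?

Original: 001000010011 (decimal 531)
Shift left by 3 positions
Append 3 zeros on the right and drop the 3 high bits that overflow the 12-bit width
Result: 000010011000 (decimal 152)
Equivalent: 531 << 3 = 531 × 2^3 = 4248, truncated to 12 bits = 152



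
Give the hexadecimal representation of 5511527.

Using repeated division by 16 (digits 10–15 are A–F):
5511527 ÷ 16 = 344470 remainder 7
344470 ÷ 16 = 21529 remainder 6
21529 ÷ 16 = 1345 remainder 9
1345 ÷ 16 = 84 remainder 1
84 ÷ 16 = 5 remainder 4
5 ÷ 16 = 0 remainder 5
Reading remainders bottom to top: 541967



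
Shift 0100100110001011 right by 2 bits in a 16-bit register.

Original: 0100100110001011 (decimal 18827)
Shift right by 2 positions
Drop the 2 low bits; fill with zeros on the left
Result: 0001001001100010 (decimal 4706)
Equivalent: 18827 >> 2 = 18827 ÷ 2^2 = 4706



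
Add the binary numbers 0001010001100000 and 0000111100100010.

Add column by column from the right: bit + bit + carry-in; write the sum mod 2, carry 1 when the sum is 2 or 3.
carry:  0011100011000000
        0001010001100000
+       0000111100100010
------------------------
       00010001110000010
(the carry out of the leftmost column, 0, becomes the leading bit)
Decimal check:
  0001010001100000 = 4096 + 1024 + 64 + 32 = 5216
  0000111100100010 = 2048 + 1024 + 512 + 256 + 32 + 2 = 3874
  5216 + 3874 = 9090, and 00010001110000010 = 8192 + 512 + 256 + 128 + 2 = 9090 ✓



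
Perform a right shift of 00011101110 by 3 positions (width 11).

Original: 00011101110 (decimal 238)
Shift right by 3 positions
Drop the 3 low bits; fill with zeros on the left
Result: 00000011101 (decimal 29)
Equivalent: 238 >> 3 = 238 ÷ 2^3 = 29



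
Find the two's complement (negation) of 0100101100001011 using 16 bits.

Original: 0100101100001011
Step 1 - Invert all bits: 1011010011110100
Step 2 - Add 1: 1011010011110101
Verification: 0100101100001011 + 1011010011110101 = 10000000000000000; discarding the end carry (carry out of the top bit) leaves the 16-bit value 0000000000000000, as required for x + (-x)



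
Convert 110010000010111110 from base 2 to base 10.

Sum of powers of 2 for each 1-bit:
2^1 + 2^2 + 2^3 + 2^4 + 2^5 + 2^7 + 2^13 + 2^16 + 2^17
= 2 + 4 + 8 + 16 + 32 + 128 + 8192 + 65536 + 131072
= 204990



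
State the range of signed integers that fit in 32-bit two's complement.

For 32-bit two's complement:
Minimum: -2^31 = -2147483648
Maximum: 2^31 - 1 = 2147483647



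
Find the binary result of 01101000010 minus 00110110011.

Method 1 - Direct subtraction (column by column from the right: bit − bit − borrow-in; if negative, add 2 and borrow 1 from the next column):
borrow: 01101111110
        01101000010
-       00110110011
-------------------
        00110001111

Method 2 - Add two's complement:
Two's complement of 00110110011: invert → 11001001100, add 1 → 11001001101
  01101000010
+ 11001001101
-------------
 100110001111  (end carry out of the top bit = 1)
Discarding the end carry: 00110001111
Decimal check:
  01101000010 = 512 + 256 + 64 + 2 = 834
  00110110011 = 256 + 128 + 32 + 16 + 2 + 1 = 435
  834 - 435 = 399, and 00110001111 = 256 + 128 + 8 + 4 + 2 + 1 = 399 ✓



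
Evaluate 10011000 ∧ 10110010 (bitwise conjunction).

AND: 1 only when both bits are 1
  10011000
& 10110010
----------
  10010000
Decimal: 152 & 178 = 144



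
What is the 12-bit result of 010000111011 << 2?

Original: 010000111011 (decimal 1083)
Shift left by 2 positions
Append 2 zeros on the right and drop the 2 high bits that overflow the 12-bit width
Result: 000011101100 (decimal 236)
Equivalent: 1083 << 2 = 1083 × 2^2 = 4332, truncated to 12 bits = 236



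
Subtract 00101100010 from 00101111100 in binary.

Method 1 - Direct subtraction (column by column from the right: bit − bit − borrow-in; if negative, add 2 and borrow 1 from the next column):
borrow: 00000000100
        00101111100
-       00101100010
-------------------
        00000011010

Method 2 - Add two's complement:
Two's complement of 00101100010: invert → 11010011101, add 1 → 11010011110
  00101111100
+ 11010011110
-------------
 100000011010  (end carry out of the top bit = 1)
Discarding the end carry: 00000011010
Decimal check:
  00101111100 = 256 + 64 + 32 + 16 + 8 + 4 = 380
  00101100010 = 256 + 64 + 32 + 2 = 354
  380 - 354 = 26, and 00000011010 = 16 + 8 + 2 = 26 ✓



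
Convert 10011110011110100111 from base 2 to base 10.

Sum of powers of 2 for each 1-bit:
2^0 + 2^1 + 2^2 + 2^5 + 2^7 + 2^8 + 2^9 + 2^10 + 2^13 + 2^14 + 2^15 + 2^16 + 2^19
= 1 + 2 + 4 + 32 + 128 + 256 + 512 + 1024 + 8192 + 16384 + 32768 + 65536 + 524288
= 649127



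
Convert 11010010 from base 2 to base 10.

Sum of powers of 2 for each 1-bit:
2^1 + 2^4 + 2^6 + 2^7
= 2 + 16 + 64 + 128
= 210



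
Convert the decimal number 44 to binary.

Using repeated division by 2:
44 ÷ 2 = 22 remainder 0
22 ÷ 2 = 11 remainder 0
11 ÷ 2 = 5 remainder 1
5 ÷ 2 = 2 remainder 1
2 ÷ 2 = 1 remainder 0
1 ÷ 2 = 0 remainder 1
Reading remainders bottom to top: 101100



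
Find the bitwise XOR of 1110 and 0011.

XOR: 1 when bits differ
  1110
^ 0011
------
  1101
Decimal: 14 ^ 3 = 13



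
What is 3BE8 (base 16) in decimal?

Expand by place value (powers of 16):
Digit values: B = 11, E = 14
3BE8 = 3 × 16^3 + 11 × 16^2 + 14 × 16^1 + 8 × 16^0
= 3 × 4096 + 11 × 256 + 14 × 16 + 8 × 1
= 12288 + 2816 + 224 + 8
= 15336



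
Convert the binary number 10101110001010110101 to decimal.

Sum of powers of 2 for each 1-bit:
2^0 + 2^2 + 2^4 + 2^5 + 2^7 + 2^9 + 2^13 + 2^14 + 2^15 + 2^17 + 2^19
= 1 + 4 + 16 + 32 + 128 + 512 + 8192 + 16384 + 32768 + 131072 + 524288
= 713397



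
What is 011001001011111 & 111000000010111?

AND: 1 only when both bits are 1
  011001001011111
& 111000000010111
-----------------
  011000000010111
Decimal: 12895 & 28695 = 12311



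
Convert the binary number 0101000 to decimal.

Sum of powers of 2 for each 1-bit:
2^3 + 2^5
= 8 + 32
= 40



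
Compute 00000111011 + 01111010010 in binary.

Add column by column from the right: bit + bit + carry-in; write the sum mod 2, carry 1 when the sum is 2 or 3.
carry:  11111100100
        00000111011
+       01111010010
-------------------
       010000001101
(the carry out of the leftmost column, 0, becomes the leading bit)
Decimal check:
  00000111011 = 32 + 16 + 8 + 2 + 1 = 59
  01111010010 = 512 + 256 + 128 + 64 + 16 + 2 = 978
  59 + 978 = 1037, and 010000001101 = 1024 + 8 + 4 + 1 = 1037 ✓



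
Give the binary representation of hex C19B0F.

Convert each hex digit to 4 bits:
  C = 1100
  1 = 0001
  9 = 1001
  B = 1011
  0 = 0000
  F = 1111
Concatenate: 110000011001101100001111



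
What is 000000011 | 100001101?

OR: 1 when either bit is 1
  000000011
| 100001101
-----------
  100001111
Decimal: 3 | 269 = 271



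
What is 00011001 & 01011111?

AND: 1 only when both bits are 1
  00011001
& 01011111
----------
  00011001
Decimal: 25 & 95 = 25



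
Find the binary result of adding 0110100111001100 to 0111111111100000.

Add column by column from the right: bit + bit + carry-in; write the sum mod 2, carry 1 when the sum is 2 or 3.
carry:  1111111110000000
        0110100111001100
+       0111111111100000
------------------------
       01110100110101100
(the carry out of the leftmost column, 0, becomes the leading bit)
Decimal check:
  0110100111001100 = 16384 + 8192 + 2048 + 256 + 128 + 64 + 8 + 4 = 27084
  0111111111100000 = 16384 + 8192 + 4096 + 2048 + 1024 + 512 + 256 + 128 + 64 + 32 = 32736
  27084 + 32736 = 59820, and 01110100110101100 = 32768 + 16384 + 8192 + 2048 + 256 + 128 + 32 + 8 + 4 = 59820 ✓



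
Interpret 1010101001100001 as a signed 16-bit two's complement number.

Binary: 1010101001100001
Sign bit: 1 (negative)
Invert: 0101010110011110
Add 1:  0101010110011111
Magnitude: 0101010110011111 = 16384 + 4096 + 1024 + 256 + 128 + 16 + 8 + 4 + 2 + 1 = 21919
Value: -21919



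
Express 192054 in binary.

Using repeated division by 2:
192054 ÷ 2 = 96027 remainder 0
96027 ÷ 2 = 48013 remainder 1
48013 ÷ 2 = 24006 remainder 1
24006 ÷ 2 = 12003 remainder 0
12003 ÷ 2 = 6001 remainder 1
6001 ÷ 2 = 3000 remainder 1
3000 ÷ 2 = 1500 remainder 0
1500 ÷ 2 = 750 remainder 0
750 ÷ 2 = 375 remainder 0
375 ÷ 2 = 187 remainder 1
187 ÷ 2 = 93 remainder 1
93 ÷ 2 = 46 remainder 1
46 ÷ 2 = 23 remainder 0
23 ÷ 2 = 11 remainder 1
11 ÷ 2 = 5 remainder 1
5 ÷ 2 = 2 remainder 1
2 ÷ 2 = 1 remainder 0
1 ÷ 2 = 0 remainder 1
Reading remainders bottom to top: 101110111000110110



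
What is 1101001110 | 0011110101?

OR: 1 when either bit is 1
  1101001110
| 0011110101
------------
  1111111111
Decimal: 846 | 245 = 1023



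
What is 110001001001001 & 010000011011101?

AND: 1 only when both bits are 1
  110001001001001
& 010000011011101
-----------------
  010000001001001
Decimal: 25161 & 8413 = 8265



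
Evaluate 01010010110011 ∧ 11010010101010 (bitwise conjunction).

AND: 1 only when both bits are 1
  01010010110011
& 11010010101010
----------------
  01010010100010
Decimal: 5299 & 13482 = 5282



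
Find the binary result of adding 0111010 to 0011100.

Add column by column from the right: bit + bit + carry-in; write the sum mod 2, carry 1 when the sum is 2 or 3.
carry:  1110000
        0111010
+       0011100
---------------
       01010110
(the carry out of the leftmost column, 0, becomes the leading bit)
Decimal check:
  0111010 = 32 + 16 + 8 + 2 = 58
  0011100 = 16 + 8 + 4 = 28
  58 + 28 = 86, and 01010110 = 64 + 16 + 4 + 2 = 86 ✓



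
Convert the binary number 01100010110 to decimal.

Sum of powers of 2 for each 1-bit:
2^1 + 2^2 + 2^4 + 2^8 + 2^9
= 2 + 4 + 16 + 256 + 512
= 790



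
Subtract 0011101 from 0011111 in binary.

Method 1 - Direct subtraction (column by column from the right: bit − bit − borrow-in; if negative, add 2 and borrow 1 from the next column):
borrow: 0000000
        0011111
-       0011101
---------------
        0000010

Method 2 - Add two's complement:
Two's complement of 0011101: invert → 1100010, add 1 → 1100011
  0011111
+ 1100011
---------
 10000010  (end carry out of the top bit = 1)
Discarding the end carry: 0000010
Decimal check:
  0011111 = 16 + 8 + 4 + 2 + 1 = 31
  0011101 = 16 + 8 + 4 + 1 = 29
  31 - 29 = 2, and 0000010 = 2 ✓



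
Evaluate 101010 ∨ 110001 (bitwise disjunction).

OR: 1 when either bit is 1
  101010
| 110001
--------
  111011
Decimal: 42 | 49 = 59



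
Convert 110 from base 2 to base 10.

Sum of powers of 2 for each 1-bit:
2^1 + 2^2
= 2 + 4
= 6



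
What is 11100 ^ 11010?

XOR: 1 when bits differ
  11100
^ 11010
-------
  00110
Decimal: 28 ^ 26 = 6



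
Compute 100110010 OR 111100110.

OR: 1 when either bit is 1
  100110010
| 111100110
-----------
  111110110
Decimal: 306 | 486 = 502



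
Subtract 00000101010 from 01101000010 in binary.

Method 1 - Direct subtraction (column by column from the right: bit − bit − borrow-in; if negative, add 2 and borrow 1 from the next column):
borrow: 00001110000
        01101000010
-       00000101010
-------------------
        01100011000

Method 2 - Add two's complement:
Two's complement of 00000101010: invert → 11111010101, add 1 → 11111010110
  01101000010
+ 11111010110
-------------
 101100011000  (end carry out of the top bit = 1)
Discarding the end carry: 01100011000
Decimal check:
  01101000010 = 512 + 256 + 64 + 2 = 834
  00000101010 = 32 + 8 + 2 = 42
  834 - 42 = 792, and 01100011000 = 512 + 256 + 16 + 8 = 792 ✓



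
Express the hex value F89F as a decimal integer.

Expand by place value (powers of 16):
Digit values: F = 15
F89F = 15 × 16^3 + 8 × 16^2 + 9 × 16^1 + 15 × 16^0
= 15 × 4096 + 8 × 256 + 9 × 16 + 15 × 1
= 61440 + 2048 + 144 + 15
= 63647



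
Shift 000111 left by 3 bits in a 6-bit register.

Original: 000111 (decimal 7)
Shift left by 3 positions
Append 3 zeros on the right
Result: 111000 (decimal 56)
Equivalent: 7 << 3 = 7 × 2^3 = 56



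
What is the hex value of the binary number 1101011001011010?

Group into 4-bit nibbles from right:
  1101 = D
  0110 = 6
  0101 = 5
  1010 = A
Result: D65A



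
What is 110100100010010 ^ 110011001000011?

XOR: 1 when bits differ
  110100100010010
^ 110011001000011
-----------------
  000111101010001
Decimal: 26898 ^ 26179 = 3921



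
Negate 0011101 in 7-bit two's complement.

Original: 0011101
Step 1 - Invert all bits: 1100010
Step 2 - Add 1: 1100011
Verification: 0011101 + 1100011 = 10000000; discarding the end carry (carry out of the top bit) leaves the 7-bit value 0000000, as required for x + (-x)



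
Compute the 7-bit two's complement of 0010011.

Original: 0010011
Step 1 - Invert all bits: 1101100
Step 2 - Add 1: 1101101
Verification: 0010011 + 1101101 = 10000000; discarding the end carry (carry out of the top bit) leaves the 7-bit value 0000000, as required for x + (-x)



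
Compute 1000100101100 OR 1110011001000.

OR: 1 when either bit is 1
  1000100101100
| 1110011001000
---------------
  1110111101100
Decimal: 4396 | 7368 = 7660



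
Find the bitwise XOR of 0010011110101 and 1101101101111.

XOR: 1 when bits differ
  0010011110101
^ 1101101101111
---------------
  1111110011010
Decimal: 1269 ^ 7023 = 8090



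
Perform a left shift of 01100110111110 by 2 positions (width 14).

Original: 01100110111110 (decimal 6590)
Shift left by 2 positions
Append 2 zeros on the right and drop the 2 high bits that overflow the 14-bit width
Result: 10011011111000 (decimal 9976)
Equivalent: 6590 << 2 = 6590 × 2^2 = 26360, truncated to 14 bits = 9976



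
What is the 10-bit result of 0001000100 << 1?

Original: 0001000100 (decimal 68)
Shift left by 1 position
Append 1 zero on the right
Result: 0010001000 (decimal 136)
Equivalent: 68 << 1 = 68 × 2^1 = 136



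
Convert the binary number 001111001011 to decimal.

Sum of powers of 2 for each 1-bit:
2^0 + 2^1 + 2^3 + 2^6 + 2^7 + 2^8 + 2^9
= 1 + 2 + 8 + 64 + 128 + 256 + 512
= 971



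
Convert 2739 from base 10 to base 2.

Using repeated division by 2:
2739 ÷ 2 = 1369 remainder 1
1369 ÷ 2 = 684 remainder 1
684 ÷ 2 = 342 remainder 0
342 ÷ 2 = 171 remainder 0
171 ÷ 2 = 85 remainder 1
85 ÷ 2 = 42 remainder 1
42 ÷ 2 = 21 remainder 0
21 ÷ 2 = 10 remainder 1
10 ÷ 2 = 5 remainder 0
5 ÷ 2 = 2 remainder 1
2 ÷ 2 = 1 remainder 0
1 ÷ 2 = 0 remainder 1
Reading remainders bottom to top: 101010110011



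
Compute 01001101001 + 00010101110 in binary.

Add column by column from the right: bit + bit + carry-in; write the sum mod 2, carry 1 when the sum is 2 or 3.
carry:  00111010000
        01001101001
+       00010101110
-------------------
       001100010111
(the carry out of the leftmost column, 0, becomes the leading bit)
Decimal check:
  01001101001 = 512 + 64 + 32 + 8 + 1 = 617
  00010101110 = 128 + 32 + 8 + 4 + 2 = 174
  617 + 174 = 791, and 001100010111 = 512 + 256 + 16 + 4 + 2 + 1 = 791 ✓



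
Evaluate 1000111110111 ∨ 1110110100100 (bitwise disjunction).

OR: 1 when either bit is 1
  1000111110111
| 1110110100100
---------------
  1110111110111
Decimal: 4599 | 7588 = 7671



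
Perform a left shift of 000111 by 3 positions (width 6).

Original: 000111 (decimal 7)
Shift left by 3 positions
Append 3 zeros on the right
Result: 111000 (decimal 56)
Equivalent: 7 << 3 = 7 × 2^3 = 56



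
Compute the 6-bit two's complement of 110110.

Original (sign bit 1, negative): 110110
Step 1 - Invert all bits: 001001
Step 2 - Add 1: 001010
Verification: 110110 + 001010 = 1000000; discarding the end carry (carry out of the top bit) leaves the 6-bit value 000000, as required for x + (-x)



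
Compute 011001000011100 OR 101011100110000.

OR: 1 when either bit is 1
  011001000011100
| 101011100110000
-----------------
  111011100111100
Decimal: 12828 | 22320 = 30524



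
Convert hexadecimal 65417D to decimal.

Expand by place value (powers of 16):
Digit values: D = 13
65417D = 6 × 16^5 + 5 × 16^4 + 4 × 16^3 + 1 × 16^2 + 7 × 16^1 + 13 × 16^0
= 6 × 1048576 + 5 × 65536 + 4 × 4096 + 1 × 256 + 7 × 16 + 13 × 1
= 6291456 + 327680 + 16384 + 256 + 112 + 13
= 6635901



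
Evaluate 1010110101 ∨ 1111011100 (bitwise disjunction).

OR: 1 when either bit is 1
  1010110101
| 1111011100
------------
  1111111101
Decimal: 693 | 988 = 1021



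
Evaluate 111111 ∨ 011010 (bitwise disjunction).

OR: 1 when either bit is 1
  111111
| 011010
--------
  111111
Decimal: 63 | 26 = 63



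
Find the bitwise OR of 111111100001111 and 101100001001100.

OR: 1 when either bit is 1
  111111100001111
| 101100001001100
-----------------
  111111101001111
Decimal: 32527 | 22604 = 32591



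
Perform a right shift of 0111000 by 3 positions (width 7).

Original: 0111000 (decimal 56)
Shift right by 3 positions
Drop the 3 low bits; fill with zeros on the left
Result: 0000111 (decimal 7)
Equivalent: 56 >> 3 = 56 ÷ 2^3 = 7



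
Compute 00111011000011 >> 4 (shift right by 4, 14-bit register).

Original: 00111011000011 (decimal 3779)
Shift right by 4 positions
Drop the 4 low bits; fill with zeros on the left
Result: 00000011101100 (decimal 236)
Equivalent: 3779 >> 4 = 3779 ÷ 2^4 = 236



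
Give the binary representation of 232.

Using repeated division by 2:
232 ÷ 2 = 116 remainder 0
116 ÷ 2 = 58 remainder 0
58 ÷ 2 = 29 remainder 0
29 ÷ 2 = 14 remainder 1
14 ÷ 2 = 7 remainder 0
7 ÷ 2 = 3 remainder 1
3 ÷ 2 = 1 remainder 1
1 ÷ 2 = 0 remainder 1
Reading remainders bottom to top: 11101000



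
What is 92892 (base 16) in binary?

Convert each hex digit to 4 bits:
  9 = 1001
  2 = 0010
  8 = 1000
  9 = 1001
  2 = 0010
Concatenate: 10010010100010010010

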